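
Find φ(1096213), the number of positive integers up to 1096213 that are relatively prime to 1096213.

Factor: 1096213 = 89 · 109 · 113.
φ(1096213) = (89−1) · (109−1) · (113−1) = 88 · 108 · 112 = 1064448.

1064448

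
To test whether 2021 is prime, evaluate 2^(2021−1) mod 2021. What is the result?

661

2^1 ≡ 2 (mod 2021)
2^2 ≡ 2^2 = 4 ≡ 4 (mod 2021)
2^4 ≡ 4^2 = 16 ≡ 16 (mod 2021)
2^8 ≡ 16^2 = 256 ≡ 256 (mod 2021)
2^16 ≡ 256^2 = 65536 ≡ 864 (mod 2021)
2^32 ≡ 864^2 = 746496 ≡ 747 (mod 2021)
2^64 ≡ 747^2 = 558009 ≡ 213 (mod 2021)
2^128 ≡ 213^2 = 45369 ≡ 907 (mod 2021)
2^256 ≡ 907^2 = 822649 ≡ 102 (mod 2021)
2^512 ≡ 102^2 = 10404 ≡ 299 (mod 2021)
2^1024 ≡ 299^2 = 89401 ≡ 477 (mod 2021)
2020 = 1024 + 512 + 256 + 128 + 64 + 32 + 4 in binary powers of 2.
So 2^2020 ≡ 477 · 299 · 102 · 907 · 213 · 747 · 16 ≡ 661 (mod 2021).
Since 661 ≠ 1, base 2 is a Fermat witness: 2021 is composite.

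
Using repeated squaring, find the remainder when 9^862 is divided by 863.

9^1 ≡ 9 (mod 863)
9^2 ≡ 9^2 = 81 ≡ 81 (mod 863)
9^4 ≡ 81^2 = 6561 ≡ 520 (mod 863)
9^8 ≡ 520^2 = 270400 ≡ 281 (mod 863)
9^16 ≡ 281^2 = 78961 ≡ 428 (mod 863)
9^32 ≡ 428^2 = 183184 ≡ 228 (mod 863)
9^64 ≡ 228^2 = 51984 ≡ 204 (mod 863)
9^128 ≡ 204^2 = 41616 ≡ 192 (mod 863)
9^256 ≡ 192^2 = 36864 ≡ 618 (mod 863)
9^512 ≡ 618^2 = 381924 ≡ 478 (mod 863)
862 = 512 + 256 + 64 + 16 + 8 + 4 + 2 in binary powers of 2.
So 9^862 ≡ 478 · 618 · 204 · 428 · 281 · 520 · 81 ≡ 1 (mod 863).
Since the result is 1, base 9 gives no evidence that 863 is composite.

1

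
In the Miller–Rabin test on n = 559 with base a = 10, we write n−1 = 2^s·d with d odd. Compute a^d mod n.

207

559 − 1 = 558 = 2^1 · 279, so d = 279.
10^1 ≡ 10 (mod 559)
10^2 ≡ 10^2 = 100 ≡ 100 (mod 559)
10^4 ≡ 100^2 = 10000 ≡ 497 (mod 559)
10^8 ≡ 497^2 = 247009 ≡ 490 (mod 559)
10^16 ≡ 490^2 = 240100 ≡ 289 (mod 559)
10^32 ≡ 289^2 = 83521 ≡ 230 (mod 559)
10^64 ≡ 230^2 = 52900 ≡ 354 (mod 559)
10^128 ≡ 354^2 = 125316 ≡ 100 (mod 559)
10^256 ≡ 100^2 = 10000 ≡ 497 (mod 559)
279 = 256 + 16 + 4 + 2 + 1 in binary powers of 2.
So 10^279 ≡ 497 · 289 · 497 · 100 · 10 ≡ 207 (mod 559).
Squaring chain: 207; never reaches −1, so base 10 is a Miller–Rabin witness that 559 is composite.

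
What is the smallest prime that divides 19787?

47

19787 is odd.
Digit sum 32, not divisible by 3.
Ends in 7: not divisible by 5.
7: 19787 = 7·2826 + 5
11: 19787 = 11·1798 + 9
13: 19787 = 13·1522 + 1
17: 19787 = 17·1163 + 16
19: 19787 = 19·1041 + 8
23: 19787 = 23·860 + 7
29: 19787 = 29·682 + 9
31: 19787 = 31·638 + 9
37: 19787 = 37·534 + 29
41: 19787 = 41·482 + 25
43: 19787 = 43·460 + 7
47: 19787 = 47·421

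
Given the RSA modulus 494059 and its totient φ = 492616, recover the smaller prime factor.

φ(n) = (p−1)(q−1) = n − (p+q) + 1, so p + q = 494059 − 492616 + 1 = 1444.
p and q are the roots of t² − 1444t + 494059 = 0.
Discriminant: 1444² − 4·494059 = 2085136 − 1976236 = 108900; √108900 = 330.
q = (1444 − 330)/2 = 557, p = (1444 + 330)/2 = 887.
Check: 557 · 887 = 494059.

557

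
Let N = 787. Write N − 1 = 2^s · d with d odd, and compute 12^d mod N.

787 − 1 = 786 = 2^1 · 393, so d = 393.
12^1 ≡ 12 (mod 787)
12^2 ≡ 12^2 = 144 ≡ 144 (mod 787)
12^4 ≡ 144^2 = 20736 ≡ 274 (mod 787)
12^8 ≡ 274^2 = 75076 ≡ 311 (mod 787)
12^16 ≡ 311^2 = 96721 ≡ 707 (mod 787)
12^32 ≡ 707^2 = 499849 ≡ 104 (mod 787)
12^64 ≡ 104^2 = 10816 ≡ 585 (mod 787)
12^128 ≡ 585^2 = 342225 ≡ 667 (mod 787)
12^256 ≡ 667^2 = 444889 ≡ 234 (mod 787)
393 = 256 + 128 + 8 + 1 in binary powers of 2.
So 12^393 ≡ 234 · 667 · 311 · 12 ≡ 786 (mod 787).
Since 12^d ≡ 786 (mod 787), base 12 does not prove 787 composite.

786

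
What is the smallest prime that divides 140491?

13

140491 is odd.
Digit sum 19, not divisible by 3.
Ends in 1: not divisible by 5.
7: 140491 = 7·20070 + 1
11: 140491 = 11·12771 + 10
13: 140491 = 13·10807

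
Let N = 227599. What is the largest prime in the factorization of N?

227599 = 43 · 5293
5293 = 67 · 79
79 is prime.
So 227599 = 43 · 67 · 79; the largest prime factor is 79.

79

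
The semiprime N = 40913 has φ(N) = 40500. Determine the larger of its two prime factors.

φ(n) = (p−1)(q−1) = n − (p+q) + 1, so p + q = 40913 − 40500 + 1 = 414.
p and q are the roots of t² − 414t + 40913 = 0.
Discriminant: 414² − 4·40913 = 171396 − 163652 = 7744; √7744 = 88.
q = (414 − 88)/2 = 163, p = (414 + 88)/2 = 251.
Check: 163 · 251 = 40913.

251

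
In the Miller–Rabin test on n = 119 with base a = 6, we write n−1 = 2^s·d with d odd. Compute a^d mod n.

90

119 − 1 = 118 = 2^1 · 59, so d = 59.
6^1 ≡ 6 (mod 119)
6^2 ≡ 6^2 = 36 ≡ 36 (mod 119)
6^4 ≡ 36^2 = 1296 ≡ 106 (mod 119)
6^8 ≡ 106^2 = 11236 ≡ 50 (mod 119)
6^16 ≡ 50^2 = 2500 ≡ 1 (mod 119)
6^32 ≡ 1^2 = 1 ≡ 1 (mod 119)
59 = 32 + 16 + 8 + 2 + 1 in binary powers of 2.
So 6^59 ≡ 1 · 1 · 50 · 36 · 6 ≡ 90 (mod 119).
Squaring chain: 90; never reaches −1, so base 6 is a Miller–Rabin witness that 119 is composite.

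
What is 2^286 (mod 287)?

2^1 ≡ 2 (mod 287)
2^2 ≡ 2^2 = 4 ≡ 4 (mod 287)
2^4 ≡ 4^2 = 16 ≡ 16 (mod 287)
2^8 ≡ 16^2 = 256 ≡ 256 (mod 287)
2^16 ≡ 256^2 = 65536 ≡ 100 (mod 287)
2^32 ≡ 100^2 = 10000 ≡ 242 (mod 287)
2^64 ≡ 242^2 = 58564 ≡ 16 (mod 287)
2^128 ≡ 16^2 = 256 ≡ 256 (mod 287)
2^256 ≡ 256^2 = 65536 ≡ 100 (mod 287)
286 = 256 + 16 + 8 + 4 + 2 in binary powers of 2.
So 2^286 ≡ 100 · 100 · 256 · 16 · 4 ≡ 23 (mod 287).
Since 23 ≠ 1, base 2 is a Fermat witness: 287 is composite.

23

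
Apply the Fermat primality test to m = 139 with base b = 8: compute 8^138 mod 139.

1

8^1 ≡ 8 (mod 139)
8^2 ≡ 8^2 = 64 ≡ 64 (mod 139)
8^4 ≡ 64^2 = 4096 ≡ 65 (mod 139)
8^8 ≡ 65^2 = 4225 ≡ 55 (mod 139)
8^16 ≡ 55^2 = 3025 ≡ 106 (mod 139)
8^32 ≡ 106^2 = 11236 ≡ 116 (mod 139)
8^64 ≡ 116^2 = 13456 ≡ 112 (mod 139)
8^128 ≡ 112^2 = 12544 ≡ 34 (mod 139)
138 = 128 + 8 + 2 in binary powers of 2.
So 8^138 ≡ 34 · 55 · 64 ≡ 1 (mod 139).
Since the result is 1, base 8 gives no evidence that 139 is composite.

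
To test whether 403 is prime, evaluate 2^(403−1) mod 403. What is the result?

2^1 ≡ 2 (mod 403)
2^2 ≡ 2^2 = 4 ≡ 4 (mod 403)
2^4 ≡ 4^2 = 16 ≡ 16 (mod 403)
2^8 ≡ 16^2 = 256 ≡ 256 (mod 403)
2^16 ≡ 256^2 = 65536 ≡ 250 (mod 403)
2^32 ≡ 250^2 = 62500 ≡ 35 (mod 403)
2^64 ≡ 35^2 = 1225 ≡ 16 (mod 403)
2^128 ≡ 16^2 = 256 ≡ 256 (mod 403)
2^256 ≡ 256^2 = 65536 ≡ 250 (mod 403)
402 = 256 + 128 + 16 + 2 in binary powers of 2.
So 2^402 ≡ 250 · 256 · 250 · 4 ≡ 376 (mod 403).
Since 376 ≠ 1, base 2 is a Fermat witness: 403 is composite.

376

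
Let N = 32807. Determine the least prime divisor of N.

32807 is odd.
Digit sum 20, not divisible by 3.
Ends in 7: not divisible by 5.
7: 32807 = 7·4686 + 5
11: 32807 = 11·2982 + 5
13: 32807 = 13·2523 + 8
17: 32807 = 17·1929 + 14
19: 32807 = 19·1726 + 13
23: 32807 = 23·1426 + 9
29: 32807 = 29·1131 + 8
31: 32807 = 31·1058 + 9
37: 32807 = 37·886 + 25
41: 32807 = 41·800 + 7
43: 32807 = 43·762 + 41
47: 32807 = 47·698 + 1
53: 32807 = 53·619

53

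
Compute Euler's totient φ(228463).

211200

Factor: 228463 = 17 · 89 · 151.
φ(228463) = (17−1) · (89−1) · (151−1) = 16 · 88 · 150 = 211200.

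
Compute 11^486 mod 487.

1

11^1 ≡ 11 (mod 487)
11^2 ≡ 11^2 = 121 ≡ 121 (mod 487)
11^4 ≡ 121^2 = 14641 ≡ 31 (mod 487)
11^8 ≡ 31^2 = 961 ≡ 474 (mod 487)
11^16 ≡ 474^2 = 224676 ≡ 169 (mod 487)
11^32 ≡ 169^2 = 28561 ≡ 315 (mod 487)
11^64 ≡ 315^2 = 99225 ≡ 364 (mod 487)
11^128 ≡ 364^2 = 132496 ≡ 32 (mod 487)
11^256 ≡ 32^2 = 1024 ≡ 50 (mod 487)
486 = 256 + 128 + 64 + 32 + 4 + 2 in binary powers of 2.
So 11^486 ≡ 50 · 32 · 364 · 315 · 31 · 121 ≡ 1 (mod 487).
Since the result is 1, base 11 gives no evidence that 487 is composite.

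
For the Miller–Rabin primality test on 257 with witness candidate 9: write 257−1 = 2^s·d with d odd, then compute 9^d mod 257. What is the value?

257 − 1 = 256 = 2^8 · 1, so d = 1.
9^1 ≡ 9 (mod 257)
1 = 1 in binary powers of 2.
So 9^1 ≡ 9 ≡ 9 (mod 257).
Squaring chain: 9 → 81 → 136 → 249 → 64 → 241 → 256 → 1; reaches −1, so base 9 does not prove 257 composite.

9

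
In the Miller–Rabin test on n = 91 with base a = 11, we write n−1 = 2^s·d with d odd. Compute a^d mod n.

8

91 − 1 = 90 = 2^1 · 45, so d = 45.
11^1 ≡ 11 (mod 91)
11^2 ≡ 11^2 = 121 ≡ 30 (mod 91)
11^4 ≡ 30^2 = 900 ≡ 81 (mod 91)
11^8 ≡ 81^2 = 6561 ≡ 9 (mod 91)
11^16 ≡ 9^2 = 81 ≡ 81 (mod 91)
11^32 ≡ 81^2 = 6561 ≡ 9 (mod 91)
45 = 32 + 8 + 4 + 1 in binary powers of 2.
So 11^45 ≡ 9 · 9 · 81 · 11 ≡ 8 (mod 91).
Squaring chain: 8; never reaches −1, so base 11 is a Miller–Rabin witness that 91 is composite.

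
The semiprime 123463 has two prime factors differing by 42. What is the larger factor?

373

Since p = q + 42, we have 123463 = q(q + 42), so q² + 42q − 123463 = 0.
Discriminant: 42² + 4·123463 = 1764 + 493852 = 495616; √495616 = 704.
q = (−42 + 704)/2 = 331, and p = q + 42 = 373.
Check: 331 · 373 = 123463.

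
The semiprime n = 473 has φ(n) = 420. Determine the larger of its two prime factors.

43

φ(n) = (p−1)(q−1) = n − (p+q) + 1, so p + q = 473 − 420 + 1 = 54.
p and q are the roots of t² − 54t + 473 = 0.
Discriminant: 54² − 4·473 = 2916 − 1892 = 1024; √1024 = 32.
q = (54 − 32)/2 = 11, p = (54 + 32)/2 = 43.
Check: 11 · 43 = 473.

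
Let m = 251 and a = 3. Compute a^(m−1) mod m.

1

3^1 ≡ 3 (mod 251)
3^2 ≡ 3^2 = 9 ≡ 9 (mod 251)
3^4 ≡ 9^2 = 81 ≡ 81 (mod 251)
3^8 ≡ 81^2 = 6561 ≡ 35 (mod 251)
3^16 ≡ 35^2 = 1225 ≡ 221 (mod 251)
3^32 ≡ 221^2 = 48841 ≡ 147 (mod 251)
3^64 ≡ 147^2 = 21609 ≡ 23 (mod 251)
3^128 ≡ 23^2 = 529 ≡ 27 (mod 251)
250 = 128 + 64 + 32 + 16 + 8 + 2 in binary powers of 2.
So 3^250 ≡ 27 · 23 · 147 · 221 · 35 · 9 ≡ 1 (mod 251).
Since the result is 1, base 3 gives no evidence that 251 is composite.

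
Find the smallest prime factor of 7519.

73

7519 is odd.
Digit sum 22, not divisible by 3.
Ends in 9: not divisible by 5.
7: 7519 = 7·1074 + 1
11: 7519 = 11·683 + 6
13: 7519 = 13·578 + 5
17: 7519 = 17·442 + 5
19: 7519 = 19·395 + 14
23: 7519 = 23·326 + 21
29: 7519 = 29·259 + 8
31: 7519 = 31·242 + 17
37: 7519 = 37·203 + 8
41: 7519 = 41·183 + 16
43: 7519 = 43·174 + 37
47: 7519 = 47·159 + 46
53: 7519 = 53·141 + 46
59: 7519 = 59·127 + 26
61: 7519 = 61·123 + 16
67: 7519 = 67·112 + 15
71: 7519 = 71·105 + 64
73: 7519 = 73·103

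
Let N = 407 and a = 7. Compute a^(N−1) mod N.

7^1 ≡ 7 (mod 407)
7^2 ≡ 7^2 = 49 ≡ 49 (mod 407)
7^4 ≡ 49^2 = 2401 ≡ 366 (mod 407)
7^8 ≡ 366^2 = 133956 ≡ 53 (mod 407)
7^16 ≡ 53^2 = 2809 ≡ 367 (mod 407)
7^32 ≡ 367^2 = 134689 ≡ 379 (mod 407)
7^64 ≡ 379^2 = 143641 ≡ 377 (mod 407)
7^128 ≡ 377^2 = 142129 ≡ 86 (mod 407)
7^256 ≡ 86^2 = 7396 ≡ 70 (mod 407)
406 = 256 + 128 + 16 + 4 + 2 in binary powers of 2.
So 7^406 ≡ 70 · 86 · 367 · 366 · 49 ≡ 81 (mod 407).
Since 81 ≠ 1, base 7 is a Fermat witness: 407 is composite.

81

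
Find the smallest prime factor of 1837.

1837 is odd.
Digit sum 19, not divisible by 3.
Ends in 7: not divisible by 5.
7: 1837 = 7·262 + 3
11: 1837 = 11·167

11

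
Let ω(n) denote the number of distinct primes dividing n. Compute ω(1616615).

1616615 = 5 · 323323
323323 = 7 · 46189
46189 = 11 · 4199
4199 = 13 · 323
323 = 17 · 19
1616615 = 5 · 7 · 11 · 13 · 17 · 19, which has 6 distinct prime factors.

6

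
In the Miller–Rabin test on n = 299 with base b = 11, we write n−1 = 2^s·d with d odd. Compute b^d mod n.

299 − 1 = 298 = 2^1 · 149, so d = 149.
11^1 ≡ 11 (mod 299)
11^2 ≡ 11^2 = 121 ≡ 121 (mod 299)
11^4 ≡ 121^2 = 14641 ≡ 289 (mod 299)
11^8 ≡ 289^2 = 83521 ≡ 100 (mod 299)
11^16 ≡ 100^2 = 10000 ≡ 133 (mod 299)
11^32 ≡ 133^2 = 17689 ≡ 48 (mod 299)
11^64 ≡ 48^2 = 2304 ≡ 211 (mod 299)
11^128 ≡ 211^2 = 44521 ≡ 269 (mod 299)
149 = 128 + 16 + 4 + 1 in binary powers of 2.
So 11^149 ≡ 269 · 133 · 289 · 11 ≡ 267 (mod 299).
Squaring chain: 267; never reaches −1, so base 11 is a Miller–Rabin witness that 299 is composite.

267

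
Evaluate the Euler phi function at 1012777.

Factor: 1012777 = 53 · 97 · 197.
φ(1012777) = (53−1) · (97−1) · (197−1) = 52 · 96 · 196 = 978432.

978432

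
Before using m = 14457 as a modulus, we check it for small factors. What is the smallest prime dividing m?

14457 is odd.
Digit sum 21, divisible by 3.

3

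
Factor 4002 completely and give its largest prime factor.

29

4002 = 2 · 2001
2001 = 3 · 667
667 = 23 · 29
29 is prime.
So 4002 = 2 · 3 · 23 · 29; the largest prime factor is 29.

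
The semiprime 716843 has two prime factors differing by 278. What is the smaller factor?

719

Since p = q + 278, we have 716843 = q(q + 278), so q² + 278q − 716843 = 0.
Discriminant: 278² + 4·716843 = 77284 + 2867372 = 2944656; √2944656 = 1716.
q = (−278 + 1716)/2 = 719, and p = q + 278 = 997.
Check: 719 · 997 = 716843.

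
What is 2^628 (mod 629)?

2^1 ≡ 2 (mod 629)
2^2 ≡ 2^2 = 4 ≡ 4 (mod 629)
2^4 ≡ 4^2 = 16 ≡ 16 (mod 629)
2^8 ≡ 16^2 = 256 ≡ 256 (mod 629)
2^16 ≡ 256^2 = 65536 ≡ 120 (mod 629)
2^32 ≡ 120^2 = 14400 ≡ 562 (mod 629)
2^64 ≡ 562^2 = 315844 ≡ 86 (mod 629)
2^128 ≡ 86^2 = 7396 ≡ 477 (mod 629)
2^256 ≡ 477^2 = 227529 ≡ 460 (mod 629)
2^512 ≡ 460^2 = 211600 ≡ 256 (mod 629)
628 = 512 + 64 + 32 + 16 + 4 in binary powers of 2.
So 2^628 ≡ 256 · 86 · 562 · 120 · 16 ≡ 305 (mod 629).
Since 305 ≠ 1, base 2 is a Fermat witness: 629 is composite.

305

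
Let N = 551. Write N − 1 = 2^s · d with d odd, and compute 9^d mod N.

551 − 1 = 550 = 2^1 · 275, so d = 275.
9^1 ≡ 9 (mod 551)
9^2 ≡ 9^2 = 81 ≡ 81 (mod 551)
9^4 ≡ 81^2 = 6561 ≡ 500 (mod 551)
9^8 ≡ 500^2 = 250000 ≡ 397 (mod 551)
9^16 ≡ 397^2 = 157609 ≡ 23 (mod 551)
9^32 ≡ 23^2 = 529 ≡ 529 (mod 551)
9^64 ≡ 529^2 = 279841 ≡ 484 (mod 551)
9^128 ≡ 484^2 = 234256 ≡ 81 (mod 551)
9^256 ≡ 81^2 = 6561 ≡ 500 (mod 551)
275 = 256 + 16 + 2 + 1 in binary powers of 2.
So 9^275 ≡ 500 · 23 · 81 · 9 ≡ 35 (mod 551).
Squaring chain: 35; never reaches −1, so base 9 is a Miller–Rabin witness that 551 is composite.

35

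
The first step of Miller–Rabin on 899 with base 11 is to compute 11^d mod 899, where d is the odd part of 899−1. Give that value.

899 − 1 = 898 = 2^1 · 449, so d = 449.
11^1 ≡ 11 (mod 899)
11^2 ≡ 11^2 = 121 ≡ 121 (mod 899)
11^4 ≡ 121^2 = 14641 ≡ 257 (mod 899)
11^8 ≡ 257^2 = 66049 ≡ 422 (mod 899)
11^16 ≡ 422^2 = 178084 ≡ 82 (mod 899)
11^32 ≡ 82^2 = 6724 ≡ 431 (mod 899)
11^64 ≡ 431^2 = 185761 ≡ 567 (mod 899)
11^128 ≡ 567^2 = 321489 ≡ 546 (mod 899)
11^256 ≡ 546^2 = 298116 ≡ 547 (mod 899)
449 = 256 + 128 + 64 + 1 in binary powers of 2.
So 11^449 ≡ 547 · 546 · 567 · 11 ≡ 823 (mod 899).
Squaring chain: 823; never reaches −1, so base 11 is a Miller–Rabin witness that 899 is composite.

823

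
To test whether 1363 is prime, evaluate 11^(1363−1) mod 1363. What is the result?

11^1 ≡ 11 (mod 1363)
11^2 ≡ 11^2 = 121 ≡ 121 (mod 1363)
11^4 ≡ 121^2 = 14641 ≡ 1011 (mod 1363)
11^8 ≡ 1011^2 = 1022121 ≡ 1234 (mod 1363)
11^16 ≡ 1234^2 = 1522756 ≡ 285 (mod 1363)
11^32 ≡ 285^2 = 81225 ≡ 808 (mod 1363)
11^64 ≡ 808^2 = 652864 ≡ 1350 (mod 1363)
11^128 ≡ 1350^2 = 1822500 ≡ 169 (mod 1363)
11^256 ≡ 169^2 = 28561 ≡ 1301 (mod 1363)
11^512 ≡ 1301^2 = 1692601 ≡ 1118 (mod 1363)
11^1024 ≡ 1118^2 = 1249924 ≡ 53 (mod 1363)
1362 = 1024 + 256 + 64 + 16 + 2 in binary powers of 2.
So 11^1362 ≡ 53 · 1301 · 1350 · 285 · 121 ≡ 1193 (mod 1363).
Since 1193 ≠ 1, base 11 is a Fermat witness: 1363 is composite.

1193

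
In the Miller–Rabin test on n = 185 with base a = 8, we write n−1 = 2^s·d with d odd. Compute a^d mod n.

162

185 − 1 = 184 = 2^3 · 23, so d = 23.
8^1 ≡ 8 (mod 185)
8^2 ≡ 8^2 = 64 ≡ 64 (mod 185)
8^4 ≡ 64^2 = 4096 ≡ 26 (mod 185)
8^8 ≡ 26^2 = 676 ≡ 121 (mod 185)
8^16 ≡ 121^2 = 14641 ≡ 26 (mod 185)
23 = 16 + 4 + 2 + 1 in binary powers of 2.
So 8^23 ≡ 26 · 26 · 64 · 8 ≡ 162 (mod 185).
Squaring chain: 162 → 159 → 121; never reaches −1, so base 8 is a Miller–Rabin witness that 185 is composite.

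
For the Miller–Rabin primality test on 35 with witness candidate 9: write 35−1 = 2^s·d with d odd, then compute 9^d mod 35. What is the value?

35 − 1 = 34 = 2^1 · 17, so d = 17.
9^1 ≡ 9 (mod 35)
9^2 ≡ 9^2 = 81 ≡ 11 (mod 35)
9^4 ≡ 11^2 = 121 ≡ 16 (mod 35)
9^8 ≡ 16^2 = 256 ≡ 11 (mod 35)
9^16 ≡ 11^2 = 121 ≡ 16 (mod 35)
17 = 16 + 1 in binary powers of 2.
So 9^17 ≡ 16 · 9 ≡ 4 (mod 35).
Squaring chain: 4; never reaches −1, so base 9 is a Miller–Rabin witness that 35 is composite.

4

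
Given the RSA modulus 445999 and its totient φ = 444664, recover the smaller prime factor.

653

φ(n) = (p−1)(q−1) = n − (p+q) + 1, so p + q = 445999 − 444664 + 1 = 1336.
p and q are the roots of t² − 1336t + 445999 = 0.
Discriminant: 1336² − 4·445999 = 1784896 − 1783996 = 900; √900 = 30.
q = (1336 − 30)/2 = 653, p = (1336 + 30)/2 = 683.
Check: 653 · 683 = 445999.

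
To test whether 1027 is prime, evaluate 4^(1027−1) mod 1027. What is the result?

144

4^1 ≡ 4 (mod 1027)
4^2 ≡ 4^2 = 16 ≡ 16 (mod 1027)
4^4 ≡ 16^2 = 256 ≡ 256 (mod 1027)
4^8 ≡ 256^2 = 65536 ≡ 835 (mod 1027)
4^16 ≡ 835^2 = 697225 ≡ 919 (mod 1027)
4^32 ≡ 919^2 = 844561 ≡ 367 (mod 1027)
4^64 ≡ 367^2 = 134689 ≡ 152 (mod 1027)
4^128 ≡ 152^2 = 23104 ≡ 510 (mod 1027)
4^256 ≡ 510^2 = 260100 ≡ 269 (mod 1027)
4^512 ≡ 269^2 = 72361 ≡ 471 (mod 1027)
4^1024 ≡ 471^2 = 221841 ≡ 9 (mod 1027)
1026 = 1024 + 2 in binary powers of 2.
So 4^1026 ≡ 9 · 16 ≡ 144 (mod 1027).
Since 144 ≠ 1, base 4 is a Fermat witness: 1027 is composite.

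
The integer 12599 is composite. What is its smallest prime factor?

12599 is odd.
Digit sum 26, not divisible by 3.
Ends in 9: not divisible by 5.
7: 12599 = 7·1799 + 6
11: 12599 = 11·1145 + 4
13: 12599 = 13·969 + 2
17: 12599 = 17·741 + 2
19: 12599 = 19·663 + 2
23: 12599 = 23·547 + 18
29: 12599 = 29·434 + 13
31: 12599 = 31·406 + 13
37: 12599 = 37·340 + 19
41: 12599 = 41·307 + 12
43: 12599 = 43·293

43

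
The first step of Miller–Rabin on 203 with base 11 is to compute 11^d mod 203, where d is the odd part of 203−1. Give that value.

177

203 − 1 = 202 = 2^1 · 101, so d = 101.
11^1 ≡ 11 (mod 203)
11^2 ≡ 11^2 = 121 ≡ 121 (mod 203)
11^4 ≡ 121^2 = 14641 ≡ 25 (mod 203)
11^8 ≡ 25^2 = 625 ≡ 16 (mod 203)
11^16 ≡ 16^2 = 256 ≡ 53 (mod 203)
11^32 ≡ 53^2 = 2809 ≡ 170 (mod 203)
11^64 ≡ 170^2 = 28900 ≡ 74 (mod 203)
101 = 64 + 32 + 4 + 1 in binary powers of 2.
So 11^101 ≡ 74 · 170 · 25 · 11 ≡ 177 (mod 203).
Squaring chain: 177; never reaches −1, so base 11 is a Miller–Rabin witness that 203 is composite.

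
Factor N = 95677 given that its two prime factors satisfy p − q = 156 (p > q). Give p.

397

Since p = q + 156, we have 95677 = q(q + 156), so q² + 156q − 95677 = 0.
Discriminant: 156² + 4·95677 = 24336 + 382708 = 407044; √407044 = 638.
q = (−156 + 638)/2 = 241, and p = q + 156 = 397.
Check: 241 · 397 = 95677.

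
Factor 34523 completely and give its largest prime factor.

34523 = 19 · 1817
1817 = 23 · 79
79 is prime.
So 34523 = 19 · 23 · 79; the largest prime factor is 79.

79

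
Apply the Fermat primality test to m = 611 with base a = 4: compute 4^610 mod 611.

4^1 ≡ 4 (mod 611)
4^2 ≡ 4^2 = 16 ≡ 16 (mod 611)
4^4 ≡ 16^2 = 256 ≡ 256 (mod 611)
4^8 ≡ 256^2 = 65536 ≡ 159 (mod 611)
4^16 ≡ 159^2 = 25281 ≡ 230 (mod 611)
4^32 ≡ 230^2 = 52900 ≡ 354 (mod 611)
4^64 ≡ 354^2 = 125316 ≡ 61 (mod 611)
4^128 ≡ 61^2 = 3721 ≡ 55 (mod 611)
4^256 ≡ 55^2 = 3025 ≡ 581 (mod 611)
4^512 ≡ 581^2 = 337561 ≡ 289 (mod 611)
610 = 512 + 64 + 32 + 2 in binary powers of 2.
So 4^610 ≡ 289 · 61 · 354 · 16 ≡ 425 (mod 611).
Since 425 ≠ 1, base 4 is a Fermat witness: 611 is composite.

425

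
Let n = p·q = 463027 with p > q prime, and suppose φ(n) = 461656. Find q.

φ(n) = (p−1)(q−1) = n − (p+q) + 1, so p + q = 463027 − 461656 + 1 = 1372.
p and q are the roots of t² − 1372t + 463027 = 0.
Discriminant: 1372² − 4·463027 = 1882384 − 1852108 = 30276; √30276 = 174.
q = (1372 − 174)/2 = 599, p = (1372 + 174)/2 = 773.
Check: 599 · 773 = 463027.

599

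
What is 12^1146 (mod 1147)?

1025

12^1 ≡ 12 (mod 1147)
12^2 ≡ 12^2 = 144 ≡ 144 (mod 1147)
12^4 ≡ 144^2 = 20736 ≡ 90 (mod 1147)
12^8 ≡ 90^2 = 8100 ≡ 71 (mod 1147)
12^16 ≡ 71^2 = 5041 ≡ 453 (mod 1147)
12^32 ≡ 453^2 = 205209 ≡ 1043 (mod 1147)
12^64 ≡ 1043^2 = 1087849 ≡ 493 (mod 1147)
12^128 ≡ 493^2 = 243049 ≡ 1032 (mod 1147)
12^256 ≡ 1032^2 = 1065024 ≡ 608 (mod 1147)
12^512 ≡ 608^2 = 369664 ≡ 330 (mod 1147)
12^1024 ≡ 330^2 = 108900 ≡ 1082 (mod 1147)
1146 = 1024 + 64 + 32 + 16 + 8 + 2 in binary powers of 2.
So 12^1146 ≡ 1082 · 493 · 1043 · 453 · 71 · 144 ≡ 1025 (mod 1147).
Since 1025 ≠ 1, base 12 is a Fermat witness: 1147 is composite.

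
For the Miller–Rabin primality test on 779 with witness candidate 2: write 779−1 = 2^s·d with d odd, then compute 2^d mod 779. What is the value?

471

779 − 1 = 778 = 2^1 · 389, so d = 389.
2^1 ≡ 2 (mod 779)
2^2 ≡ 2^2 = 4 ≡ 4 (mod 779)
2^4 ≡ 4^2 = 16 ≡ 16 (mod 779)
2^8 ≡ 16^2 = 256 ≡ 256 (mod 779)
2^16 ≡ 256^2 = 65536 ≡ 100 (mod 779)
2^32 ≡ 100^2 = 10000 ≡ 652 (mod 779)
2^64 ≡ 652^2 = 425104 ≡ 549 (mod 779)
2^128 ≡ 549^2 = 301401 ≡ 707 (mod 779)
2^256 ≡ 707^2 = 499849 ≡ 510 (mod 779)
389 = 256 + 128 + 4 + 1 in binary powers of 2.
So 2^389 ≡ 510 · 707 · 16 · 2 ≡ 471 (mod 779).
Squaring chain: 471; never reaches −1, so base 2 is a Miller–Rabin witness that 779 is composite.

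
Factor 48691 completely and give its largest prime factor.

73

48691 = 23 · 2117
2117 = 29 · 73
73 is prime.
So 48691 = 23 · 29 · 73; the largest prime factor is 73.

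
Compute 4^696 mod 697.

324

4^1 ≡ 4 (mod 697)
4^2 ≡ 4^2 = 16 ≡ 16 (mod 697)
4^4 ≡ 16^2 = 256 ≡ 256 (mod 697)
4^8 ≡ 256^2 = 65536 ≡ 18 (mod 697)
4^16 ≡ 18^2 = 324 ≡ 324 (mod 697)
4^32 ≡ 324^2 = 104976 ≡ 426 (mod 697)
4^64 ≡ 426^2 = 181476 ≡ 256 (mod 697)
4^128 ≡ 256^2 = 65536 ≡ 18 (mod 697)
4^256 ≡ 18^2 = 324 ≡ 324 (mod 697)
4^512 ≡ 324^2 = 104976 ≡ 426 (mod 697)
696 = 512 + 128 + 32 + 16 + 8 in binary powers of 2.
So 4^696 ≡ 426 · 18 · 426 · 324 · 18 ≡ 324 (mod 697).
Since 324 ≠ 1, base 4 is a Fermat witness: 697 is composite.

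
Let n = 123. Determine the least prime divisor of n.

3

123 is odd.
Digit sum 6, divisible by 3.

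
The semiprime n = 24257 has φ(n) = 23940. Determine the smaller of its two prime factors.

φ(n) = (p−1)(q−1) = n − (p+q) + 1, so p + q = 24257 − 23940 + 1 = 318.
p and q are the roots of t² − 318t + 24257 = 0.
Discriminant: 318² − 4·24257 = 101124 − 97028 = 4096; √4096 = 64.
q = (318 − 64)/2 = 127, p = (318 + 64)/2 = 191.
Check: 127 · 191 = 24257.

127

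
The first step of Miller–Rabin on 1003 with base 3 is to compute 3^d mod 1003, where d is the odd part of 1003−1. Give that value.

1003 − 1 = 1002 = 2^1 · 501, so d = 501.
3^1 ≡ 3 (mod 1003)
3^2 ≡ 3^2 = 9 ≡ 9 (mod 1003)
3^4 ≡ 9^2 = 81 ≡ 81 (mod 1003)
3^8 ≡ 81^2 = 6561 ≡ 543 (mod 1003)
3^16 ≡ 543^2 = 294849 ≡ 970 (mod 1003)
3^32 ≡ 970^2 = 940900 ≡ 86 (mod 1003)
3^64 ≡ 86^2 = 7396 ≡ 375 (mod 1003)
3^128 ≡ 375^2 = 140625 ≡ 205 (mod 1003)
3^256 ≡ 205^2 = 42025 ≡ 902 (mod 1003)
501 = 256 + 128 + 64 + 32 + 16 + 4 + 1 in binary powers of 2.
So 3^501 ≡ 902 · 205 · 375 · 86 · 970 · 81 · 3 ≡ 838 (mod 1003).
Squaring chain: 838; never reaches −1, so base 3 is a Miller–Rabin witness that 1003 is composite.

838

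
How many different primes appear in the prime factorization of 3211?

2

3211 = 13^2 · 19
3211 = 13^2 · 19, which has 2 distinct prime factors.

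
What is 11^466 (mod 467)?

11^1 ≡ 11 (mod 467)
11^2 ≡ 11^2 = 121 ≡ 121 (mod 467)
11^4 ≡ 121^2 = 14641 ≡ 164 (mod 467)
11^8 ≡ 164^2 = 26896 ≡ 277 (mod 467)
11^16 ≡ 277^2 = 76729 ≡ 141 (mod 467)
11^32 ≡ 141^2 = 19881 ≡ 267 (mod 467)
11^64 ≡ 267^2 = 71289 ≡ 305 (mod 467)
11^128 ≡ 305^2 = 93025 ≡ 92 (mod 467)
11^256 ≡ 92^2 = 8464 ≡ 58 (mod 467)
466 = 256 + 128 + 64 + 16 + 2 in binary powers of 2.
So 11^466 ≡ 58 · 92 · 305 · 141 · 121 ≡ 1 (mod 467).
Since the result is 1, base 11 gives no evidence that 467 is composite.

1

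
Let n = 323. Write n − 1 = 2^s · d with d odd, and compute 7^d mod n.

296

323 − 1 = 322 = 2^1 · 161, so d = 161.
7^1 ≡ 7 (mod 323)
7^2 ≡ 7^2 = 49 ≡ 49 (mod 323)
7^4 ≡ 49^2 = 2401 ≡ 140 (mod 323)
7^8 ≡ 140^2 = 19600 ≡ 220 (mod 323)
7^16 ≡ 220^2 = 48400 ≡ 273 (mod 323)
7^32 ≡ 273^2 = 74529 ≡ 239 (mod 323)
7^64 ≡ 239^2 = 57121 ≡ 273 (mod 323)
7^128 ≡ 273^2 = 74529 ≡ 239 (mod 323)
161 = 128 + 32 + 1 in binary powers of 2.
So 7^161 ≡ 239 · 239 · 7 ≡ 296 (mod 323).
Squaring chain: 296; never reaches −1, so base 7 is a Miller–Rabin witness that 323 is composite.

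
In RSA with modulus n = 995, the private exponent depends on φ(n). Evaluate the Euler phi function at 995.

Factor: 995 = 5 · 199.
φ(995) = (5−1) · (199−1) = 4 · 198 = 792.

792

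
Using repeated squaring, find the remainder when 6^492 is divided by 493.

6^1 ≡ 6 (mod 493)
6^2 ≡ 6^2 = 36 ≡ 36 (mod 493)
6^4 ≡ 36^2 = 1296 ≡ 310 (mod 493)
6^8 ≡ 310^2 = 96100 ≡ 458 (mod 493)
6^16 ≡ 458^2 = 209764 ≡ 239 (mod 493)
6^32 ≡ 239^2 = 57121 ≡ 426 (mod 493)
6^64 ≡ 426^2 = 181476 ≡ 52 (mod 493)
6^128 ≡ 52^2 = 2704 ≡ 239 (mod 493)
6^256 ≡ 239^2 = 57121 ≡ 426 (mod 493)
492 = 256 + 128 + 64 + 32 + 8 + 4 in binary powers of 2.
So 6^492 ≡ 426 · 239 · 52 · 426 · 458 · 310 ≡ 268 (mod 493).
Since 268 ≠ 1, base 6 is a Fermat witness: 493 is composite.

268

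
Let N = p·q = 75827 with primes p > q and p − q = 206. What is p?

Since p = q + 206, we have 75827 = q(q + 206), so q² + 206q − 75827 = 0.
Discriminant: 206² + 4·75827 = 42436 + 303308 = 345744; √345744 = 588.
q = (−206 + 588)/2 = 191, and p = q + 206 = 397.
Check: 191 · 397 = 75827.

397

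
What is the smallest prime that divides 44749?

44749 is odd.
Digit sum 28, not divisible by 3.
Ends in 9: not divisible by 5.
7: 44749 = 7·6392 + 5
11: 44749 = 11·4068 + 1
13: 44749 = 13·3442 + 3
17: 44749 = 17·2632 + 5
19: 44749 = 19·2355 + 4
23: 44749 = 23·1945 + 14
29: 44749 = 29·1543 + 2
31: 44749 = 31·1443 + 16
37: 44749 = 37·1209 + 16
41: 44749 = 41·1091 + 18
43: 44749 = 43·1040 + 29
47: 44749 = 47·952 + 5
53: 44749 = 53·844 + 17
59: 44749 = 59·758 + 27
61: 44749 = 61·733 + 36
67: 44749 = 67·667 + 60
71: 44749 = 71·630 + 19
73: 44749 = 73·613

73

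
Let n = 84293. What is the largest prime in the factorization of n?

84293 = 11 · 7663
7663 = 79 · 97
97 is prime.
So 84293 = 11 · 79 · 97; the largest prime factor is 97.

97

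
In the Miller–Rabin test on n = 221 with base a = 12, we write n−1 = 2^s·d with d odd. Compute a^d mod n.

221 − 1 = 220 = 2^2 · 55, so d = 55.
12^1 ≡ 12 (mod 221)
12^2 ≡ 12^2 = 144 ≡ 144 (mod 221)
12^4 ≡ 144^2 = 20736 ≡ 183 (mod 221)
12^8 ≡ 183^2 = 33489 ≡ 118 (mod 221)
12^16 ≡ 118^2 = 13924 ≡ 1 (mod 221)
12^32 ≡ 1^2 = 1 ≡ 1 (mod 221)
55 = 32 + 16 + 4 + 2 + 1 in binary powers of 2.
So 12^55 ≡ 1 · 1 · 183 · 144 · 12 ≡ 194 (mod 221).
Squaring chain: 194 → 66; never reaches −1, so base 12 is a Miller–Rabin witness that 221 is composite.

194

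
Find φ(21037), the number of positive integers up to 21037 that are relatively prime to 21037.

20736

Factor: 21037 = 109 · 193.
φ(21037) = (109−1) · (193−1) = 108 · 192 = 20736.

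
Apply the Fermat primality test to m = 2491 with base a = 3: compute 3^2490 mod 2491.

3^1 ≡ 3 (mod 2491)
3^2 ≡ 3^2 = 9 ≡ 9 (mod 2491)
3^4 ≡ 9^2 = 81 ≡ 81 (mod 2491)
3^8 ≡ 81^2 = 6561 ≡ 1579 (mod 2491)
3^16 ≡ 1579^2 = 2493241 ≡ 2241 (mod 2491)
3^32 ≡ 2241^2 = 5022081 ≡ 225 (mod 2491)
3^64 ≡ 225^2 = 50625 ≡ 805 (mod 2491)
3^128 ≡ 805^2 = 648025 ≡ 365 (mod 2491)
3^256 ≡ 365^2 = 133225 ≡ 1202 (mod 2491)
3^512 ≡ 1202^2 = 1444804 ≡ 24 (mod 2491)
3^1024 ≡ 24^2 = 576 ≡ 576 (mod 2491)
3^2048 ≡ 576^2 = 331776 ≡ 473 (mod 2491)
2490 = 2048 + 256 + 128 + 32 + 16 + 8 + 2 in binary powers of 2.
So 3^2490 ≡ 473 · 1202 · 365 · 225 · 2241 · 1579 · 9 ≡ 1011 (mod 2491).
Since 1011 ≠ 1, base 3 is a Fermat witness: 2491 is composite.

1011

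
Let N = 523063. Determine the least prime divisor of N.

523063 is odd.
Digit sum 19, not divisible by 3.
Ends in 3: not divisible by 5.
7: 523063 = 7·74723 + 2
11: 523063 = 11·47551 + 2
13: 523063 = 13·40235 + 8
17: 523063 = 17·30768 + 7
19: 523063 = 19·27529 + 12
23: 523063 = 23·22741 + 20
29: 523063 = 29·18036 + 19
31: 523063 = 31·16873

31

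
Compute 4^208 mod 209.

4^1 ≡ 4 (mod 209)
4^2 ≡ 4^2 = 16 ≡ 16 (mod 209)
4^4 ≡ 16^2 = 256 ≡ 47 (mod 209)
4^8 ≡ 47^2 = 2209 ≡ 119 (mod 209)
4^16 ≡ 119^2 = 14161 ≡ 158 (mod 209)
4^32 ≡ 158^2 = 24964 ≡ 93 (mod 209)
4^64 ≡ 93^2 = 8649 ≡ 80 (mod 209)
4^128 ≡ 80^2 = 6400 ≡ 130 (mod 209)
208 = 128 + 64 + 16 in binary powers of 2.
So 4^208 ≡ 130 · 80 · 158 ≡ 42 (mod 209).
Since 42 ≠ 1, base 4 is a Fermat witness: 209 is composite.

42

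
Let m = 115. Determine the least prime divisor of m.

5

115 is odd.
Digit sum 7, not divisible by 3.
Ends in 5: divisible by 5.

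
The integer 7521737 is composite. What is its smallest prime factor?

41

7521737 is odd.
Digit sum 32, not divisible by 3.
Ends in 7: not divisible by 5.
7: 7521737 = 7·1074533 + 6
11: 7521737 = 11·683794 + 3
13: 7521737 = 13·578595 + 2
17: 7521737 = 17·442455 + 2
19: 7521737 = 19·395880 + 17
23: 7521737 = 23·327032 + 1
29: 7521737 = 29·259370 + 7
31: 7521737 = 31·242636 + 21
37: 7521737 = 37·203290 + 7
41: 7521737 = 41·183457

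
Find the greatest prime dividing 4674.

4674 = 2 · 2337
2337 = 3 · 779
779 = 19 · 41
41 is prime.
So 4674 = 2 · 3 · 19 · 41; the largest prime factor is 41.

41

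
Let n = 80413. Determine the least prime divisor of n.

80413 is odd.
Digit sum 16, not divisible by 3.
Ends in 3: not divisible by 5.
7: 80413 = 7·11487 + 4
11: 80413 = 11·7310 + 3
13: 80413 = 13·6185 + 8
17: 80413 = 17·4730 + 3
19: 80413 = 19·4232 + 5
23: 80413 = 23·3496 + 5
29: 80413 = 29·2772 + 25
31: 80413 = 31·2593 + 30
37: 80413 = 37·2173 + 12
41: 80413 = 41·1961 + 12
43: 80413 = 43·1870 + 3
47: 80413 = 47·1710 + 43
53: 80413 = 53·1517 + 12
59: 80413 = 59·1362 + 55
61: 80413 = 61·1318 + 15
67: 80413 = 67·1200 + 13
71: 80413 = 71·1132 + 41
73: 80413 = 73·1101 + 40
79: 80413 = 79·1017 + 70
83: 80413 = 83·968 + 69
89: 80413 = 89·903 + 46
97: 80413 = 97·829

97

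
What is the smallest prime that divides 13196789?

67

13196789 is odd.
Digit sum 44, not divisible by 3.
Ends in 9: not divisible by 5.
7: 13196789 = 7·1885255 + 4
11: 13196789 = 11·1199708 + 1
13: 13196789 = 13·1015137 + 8
17: 13196789 = 17·776281 + 12
19: 13196789 = 19·694567 + 16
23: 13196789 = 23·573773 + 10
29: 13196789 = 29·455061 + 20
31: 13196789 = 31·425702 + 27
37: 13196789 = 37·356669 + 36
41: 13196789 = 41·321872 + 37
43: 13196789 = 43·306902 + 3
47: 13196789 = 47·280782 + 35
53: 13196789 = 53·248996 + 1
59: 13196789 = 59·223674 + 23
61: 13196789 = 61·216340 + 49
67: 13196789 = 67·196967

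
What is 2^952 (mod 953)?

1

2^1 ≡ 2 (mod 953)
2^2 ≡ 2^2 = 4 ≡ 4 (mod 953)
2^4 ≡ 4^2 = 16 ≡ 16 (mod 953)
2^8 ≡ 16^2 = 256 ≡ 256 (mod 953)
2^16 ≡ 256^2 = 65536 ≡ 732 (mod 953)
2^32 ≡ 732^2 = 535824 ≡ 238 (mod 953)
2^64 ≡ 238^2 = 56644 ≡ 417 (mod 953)
2^128 ≡ 417^2 = 173889 ≡ 443 (mod 953)
2^256 ≡ 443^2 = 196249 ≡ 884 (mod 953)
2^512 ≡ 884^2 = 781456 ≡ 949 (mod 953)
952 = 512 + 256 + 128 + 32 + 16 + 8 in binary powers of 2.
So 2^952 ≡ 949 · 884 · 443 · 238 · 732 · 256 ≡ 1 (mod 953).
Since the result is 1, base 2 gives no evidence that 953 is composite.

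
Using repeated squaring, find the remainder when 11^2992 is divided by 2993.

2806

11^1 ≡ 11 (mod 2993)
11^2 ≡ 11^2 = 121 ≡ 121 (mod 2993)
11^4 ≡ 121^2 = 14641 ≡ 2669 (mod 2993)
11^8 ≡ 2669^2 = 7123561 ≡ 221 (mod 2993)
11^16 ≡ 221^2 = 48841 ≡ 953 (mod 2993)
11^32 ≡ 953^2 = 908209 ≡ 1330 (mod 2993)
11^64 ≡ 1330^2 = 1768900 ≡ 37 (mod 2993)
11^128 ≡ 37^2 = 1369 ≡ 1369 (mod 2993)
11^256 ≡ 1369^2 = 1874161 ≡ 543 (mod 2993)
11^512 ≡ 543^2 = 294849 ≡ 1535 (mod 2993)
11^1024 ≡ 1535^2 = 2356225 ≡ 734 (mod 2993)
11^2048 ≡ 734^2 = 538756 ≡ 16 (mod 2993)
2992 = 2048 + 512 + 256 + 128 + 32 + 16 in binary powers of 2.
So 11^2992 ≡ 16 · 1535 · 543 · 1369 · 1330 · 953 ≡ 2806 (mod 2993).
Since 2806 ≠ 1, base 11 is a Fermat witness: 2993 is composite.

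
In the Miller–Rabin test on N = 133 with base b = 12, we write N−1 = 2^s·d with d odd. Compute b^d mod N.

133 − 1 = 132 = 2^2 · 33, so d = 33.
12^1 ≡ 12 (mod 133)
12^2 ≡ 12^2 = 144 ≡ 11 (mod 133)
12^4 ≡ 11^2 = 121 ≡ 121 (mod 133)
12^8 ≡ 121^2 = 14641 ≡ 11 (mod 133)
12^16 ≡ 11^2 = 121 ≡ 121 (mod 133)
12^32 ≡ 121^2 = 14641 ≡ 11 (mod 133)
33 = 32 + 1 in binary powers of 2.
So 12^33 ≡ 11 · 12 ≡ 132 (mod 133).
Since 12^d ≡ 132 (mod 133), base 12 does not prove 133 composite.

132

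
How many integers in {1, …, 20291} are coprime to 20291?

Factor: 20291 = 103 · 197.
φ(20291) = (103−1) · (197−1) = 102 · 196 = 19992.

19992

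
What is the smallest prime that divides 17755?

5

17755 is odd.
Digit sum 25, not divisible by 3.
Ends in 5: divisible by 5.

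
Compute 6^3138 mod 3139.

2710

6^1 ≡ 6 (mod 3139)
6^2 ≡ 6^2 = 36 ≡ 36 (mod 3139)
6^4 ≡ 36^2 = 1296 ≡ 1296 (mod 3139)
6^8 ≡ 1296^2 = 1679616 ≡ 251 (mod 3139)
6^16 ≡ 251^2 = 63001 ≡ 221 (mod 3139)
6^32 ≡ 221^2 = 48841 ≡ 1756 (mod 3139)
6^64 ≡ 1756^2 = 3083536 ≡ 1038 (mod 3139)
6^128 ≡ 1038^2 = 1077444 ≡ 767 (mod 3139)
6^256 ≡ 767^2 = 588289 ≡ 1296 (mod 3139)
6^512 ≡ 1296^2 = 1679616 ≡ 251 (mod 3139)
6^1024 ≡ 251^2 = 63001 ≡ 221 (mod 3139)
6^2048 ≡ 221^2 = 48841 ≡ 1756 (mod 3139)
3138 = 2048 + 1024 + 64 + 2 in binary powers of 2.
So 6^3138 ≡ 1756 · 221 · 1038 · 36 ≡ 2710 (mod 3139).
Since 2710 ≠ 1, base 6 is a Fermat witness: 3139 is composite.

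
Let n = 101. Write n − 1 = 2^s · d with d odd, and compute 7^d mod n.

101 − 1 = 100 = 2^2 · 25, so d = 25.
7^1 ≡ 7 (mod 101)
7^2 ≡ 7^2 = 49 ≡ 49 (mod 101)
7^4 ≡ 49^2 = 2401 ≡ 78 (mod 101)
7^8 ≡ 78^2 = 6084 ≡ 24 (mod 101)
7^16 ≡ 24^2 = 576 ≡ 71 (mod 101)
25 = 16 + 8 + 1 in binary powers of 2.
So 7^25 ≡ 71 · 24 · 7 ≡ 10 (mod 101).
Squaring chain: 10 → 100; reaches −1, so base 7 does not prove 101 composite.

10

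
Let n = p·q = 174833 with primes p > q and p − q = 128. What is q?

Since p = q + 128, we have 174833 = q(q + 128), so q² + 128q − 174833 = 0.
Discriminant: 128² + 4·174833 = 16384 + 699332 = 715716; √715716 = 846.
q = (−128 + 846)/2 = 359, and p = q + 128 = 487.
Check: 359 · 487 = 174833.

359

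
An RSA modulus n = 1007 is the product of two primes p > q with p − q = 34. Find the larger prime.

Since p = q + 34, we have 1007 = q(q + 34), so q² + 34q − 1007 = 0.
Discriminant: 34² + 4·1007 = 1156 + 4028 = 5184; √5184 = 72.
q = (−34 + 72)/2 = 19, and p = q + 34 = 53.
Check: 19 · 53 = 1007.

53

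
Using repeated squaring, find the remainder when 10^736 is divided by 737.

23

10^1 ≡ 10 (mod 737)
10^2 ≡ 10^2 = 100 ≡ 100 (mod 737)
10^4 ≡ 100^2 = 10000 ≡ 419 (mod 737)
10^8 ≡ 419^2 = 175561 ≡ 155 (mod 737)
10^16 ≡ 155^2 = 24025 ≡ 441 (mod 737)
10^32 ≡ 441^2 = 194481 ≡ 650 (mod 737)
10^64 ≡ 650^2 = 422500 ≡ 199 (mod 737)
10^128 ≡ 199^2 = 39601 ≡ 540 (mod 737)
10^256 ≡ 540^2 = 291600 ≡ 485 (mod 737)
10^512 ≡ 485^2 = 235225 ≡ 122 (mod 737)
736 = 512 + 128 + 64 + 32 in binary powers of 2.
So 10^736 ≡ 122 · 540 · 199 · 650 ≡ 23 (mod 737).
Since 23 ≠ 1, base 10 is a Fermat witness: 737 is composite.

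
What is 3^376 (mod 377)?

3^1 ≡ 3 (mod 377)
3^2 ≡ 3^2 = 9 ≡ 9 (mod 377)
3^4 ≡ 9^2 = 81 ≡ 81 (mod 377)
3^8 ≡ 81^2 = 6561 ≡ 152 (mod 377)
3^16 ≡ 152^2 = 23104 ≡ 107 (mod 377)
3^32 ≡ 107^2 = 11449 ≡ 139 (mod 377)
3^64 ≡ 139^2 = 19321 ≡ 94 (mod 377)
3^128 ≡ 94^2 = 8836 ≡ 165 (mod 377)
3^256 ≡ 165^2 = 27225 ≡ 81 (mod 377)
376 = 256 + 64 + 32 + 16 + 8 in binary powers of 2.
So 3^376 ≡ 81 · 94 · 139 · 107 · 152 ≡ 16 (mod 377).
Since 16 ≠ 1, base 3 is a Fermat witness: 377 is composite.

16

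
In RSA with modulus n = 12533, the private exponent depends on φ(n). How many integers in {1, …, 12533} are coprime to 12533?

12300

Factor: 12533 = 83 · 151.
φ(12533) = (83−1) · (151−1) = 82 · 150 = 12300.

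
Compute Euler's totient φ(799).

736

Factor: 799 = 17 · 47.
φ(799) = (17−1) · (47−1) = 16 · 46 = 736.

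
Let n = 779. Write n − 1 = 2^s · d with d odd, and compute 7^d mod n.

779 − 1 = 778 = 2^1 · 389, so d = 389.
7^1 ≡ 7 (mod 779)
7^2 ≡ 7^2 = 49 ≡ 49 (mod 779)
7^4 ≡ 49^2 = 2401 ≡ 64 (mod 779)
7^8 ≡ 64^2 = 4096 ≡ 201 (mod 779)
7^16 ≡ 201^2 = 40401 ≡ 672 (mod 779)
7^32 ≡ 672^2 = 451584 ≡ 543 (mod 779)
7^64 ≡ 543^2 = 294849 ≡ 387 (mod 779)
7^128 ≡ 387^2 = 149769 ≡ 201 (mod 779)
7^256 ≡ 201^2 = 40401 ≡ 672 (mod 779)
389 = 256 + 128 + 4 + 1 in binary powers of 2.
So 7^389 ≡ 672 · 201 · 64 · 7 ≡ 315 (mod 779).
Squaring chain: 315; never reaches −1, so base 7 is a Miller–Rabin witness that 779 is composite.

315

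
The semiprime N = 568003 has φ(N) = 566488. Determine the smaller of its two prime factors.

677

φ(n) = (p−1)(q−1) = n − (p+q) + 1, so p + q = 568003 − 566488 + 1 = 1516.
p and q are the roots of t² − 1516t + 568003 = 0.
Discriminant: 1516² − 4·568003 = 2298256 − 2272012 = 26244; √26244 = 162.
q = (1516 − 162)/2 = 677, p = (1516 + 162)/2 = 839.
Check: 677 · 839 = 568003.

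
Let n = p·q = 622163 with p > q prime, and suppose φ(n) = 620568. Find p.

919

φ(n) = (p−1)(q−1) = n − (p+q) + 1, so p + q = 622163 − 620568 + 1 = 1596.
p and q are the roots of t² − 1596t + 622163 = 0.
Discriminant: 1596² − 4·622163 = 2547216 − 2488652 = 58564; √58564 = 242.
q = (1596 − 242)/2 = 677, p = (1596 + 242)/2 = 919.
Check: 677 · 919 = 622163.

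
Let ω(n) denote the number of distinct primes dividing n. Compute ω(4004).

4

4004 = 2^2 · 1001
1001 = 7 · 143
143 = 11 · 13
4004 = 2^2 · 7 · 11 · 13, which has 4 distinct prime factors.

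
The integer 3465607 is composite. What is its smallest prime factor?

41

3465607 is odd.
Digit sum 31, not divisible by 3.
Ends in 7: not divisible by 5.
7: 3465607 = 7·495086 + 5
11: 3465607 = 11·315055 + 2
13: 3465607 = 13·266585 + 2
17: 3465607 = 17·203859 + 4
19: 3465607 = 19·182400 + 7
23: 3465607 = 23·150678 + 13
29: 3465607 = 29·119503 + 20
31: 3465607 = 31·111793 + 24
37: 3465607 = 37·93665 + 2
41: 3465607 = 41·84527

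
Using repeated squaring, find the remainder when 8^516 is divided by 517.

8^1 ≡ 8 (mod 517)
8^2 ≡ 8^2 = 64 ≡ 64 (mod 517)
8^4 ≡ 64^2 = 4096 ≡ 477 (mod 517)
8^8 ≡ 477^2 = 227529 ≡ 49 (mod 517)
8^16 ≡ 49^2 = 2401 ≡ 333 (mod 517)
8^32 ≡ 333^2 = 110889 ≡ 251 (mod 517)
8^64 ≡ 251^2 = 63001 ≡ 444 (mod 517)
8^128 ≡ 444^2 = 197136 ≡ 159 (mod 517)
8^256 ≡ 159^2 = 25281 ≡ 465 (mod 517)
8^512 ≡ 465^2 = 216225 ≡ 119 (mod 517)
516 = 512 + 4 in binary powers of 2.
So 8^516 ≡ 119 · 477 ≡ 410 (mod 517).
Since 410 ≠ 1, base 8 is a Fermat witness: 517 is composite.

410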